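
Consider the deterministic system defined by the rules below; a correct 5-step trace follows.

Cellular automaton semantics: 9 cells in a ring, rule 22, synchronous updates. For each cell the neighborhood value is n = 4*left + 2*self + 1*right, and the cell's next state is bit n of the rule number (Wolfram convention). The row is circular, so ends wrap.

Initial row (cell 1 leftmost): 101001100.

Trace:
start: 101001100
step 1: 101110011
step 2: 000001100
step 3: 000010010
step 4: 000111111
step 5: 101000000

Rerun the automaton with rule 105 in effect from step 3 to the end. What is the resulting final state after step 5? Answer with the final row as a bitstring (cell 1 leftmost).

010100001

(re-executing steps 3..5 under rule 105; state before step 3: 000001100)
step 3: 111101101
step 4: 000111111
step 5: 010100001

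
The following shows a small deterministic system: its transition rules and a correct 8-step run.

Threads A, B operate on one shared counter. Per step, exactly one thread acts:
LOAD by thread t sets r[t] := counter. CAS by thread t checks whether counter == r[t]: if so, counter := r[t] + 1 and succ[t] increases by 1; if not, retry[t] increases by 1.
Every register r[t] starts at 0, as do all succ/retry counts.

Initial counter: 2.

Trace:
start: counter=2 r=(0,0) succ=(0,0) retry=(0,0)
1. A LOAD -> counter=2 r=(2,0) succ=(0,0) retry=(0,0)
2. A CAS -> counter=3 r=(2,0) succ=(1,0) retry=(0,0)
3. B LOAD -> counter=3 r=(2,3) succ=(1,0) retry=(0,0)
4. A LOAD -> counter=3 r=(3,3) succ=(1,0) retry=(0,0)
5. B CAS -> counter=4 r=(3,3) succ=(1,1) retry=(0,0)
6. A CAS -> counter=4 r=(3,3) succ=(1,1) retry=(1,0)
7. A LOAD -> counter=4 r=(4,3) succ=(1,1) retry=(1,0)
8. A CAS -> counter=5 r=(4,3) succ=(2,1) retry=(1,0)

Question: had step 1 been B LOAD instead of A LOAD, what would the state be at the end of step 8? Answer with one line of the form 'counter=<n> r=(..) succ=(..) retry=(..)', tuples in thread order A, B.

counter=4 r=(3,2) succ=(1,1) retry=(2,0)

(re-executing from step 1 with the substitution; state before step 1: counter=2 r=(0,0) succ=(0,0) retry=(0,0))
1. B LOAD -> counter=2 r=(0,2) succ=(0,0) retry=(0,0)
2. A CAS -> counter=2 r=(0,2) succ=(0,0) retry=(1,0)
3. B LOAD -> counter=2 r=(0,2) succ=(0,0) retry=(1,0)
4. A LOAD -> counter=2 r=(2,2) succ=(0,0) retry=(1,0)
5. B CAS -> counter=3 r=(2,2) succ=(0,1) retry=(1,0)
6. A CAS -> counter=3 r=(2,2) succ=(0,1) retry=(2,0)
7. A LOAD -> counter=3 r=(3,2) succ=(0,1) retry=(2,0)
8. A CAS -> counter=4 r=(3,2) succ=(1,1) retry=(2,0)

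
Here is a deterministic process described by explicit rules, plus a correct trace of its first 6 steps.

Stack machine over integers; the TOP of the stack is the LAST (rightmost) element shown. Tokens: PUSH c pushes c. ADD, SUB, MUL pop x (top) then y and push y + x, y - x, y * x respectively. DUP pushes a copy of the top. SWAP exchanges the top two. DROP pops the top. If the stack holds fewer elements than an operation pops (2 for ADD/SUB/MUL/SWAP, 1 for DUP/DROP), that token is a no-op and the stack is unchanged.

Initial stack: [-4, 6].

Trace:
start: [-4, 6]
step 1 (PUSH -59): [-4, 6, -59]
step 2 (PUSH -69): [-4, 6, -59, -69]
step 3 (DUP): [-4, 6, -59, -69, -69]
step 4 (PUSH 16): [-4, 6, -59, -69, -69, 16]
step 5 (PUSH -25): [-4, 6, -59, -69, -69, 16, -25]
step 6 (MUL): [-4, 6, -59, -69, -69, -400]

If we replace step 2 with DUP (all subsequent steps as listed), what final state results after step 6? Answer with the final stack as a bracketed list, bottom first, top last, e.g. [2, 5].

(re-executing from step 2 with the substitution; state before step 2: [-4, 6, -59])
step 2 (DUP): [-4, 6, -59, -59]
step 3 (DUP): [-4, 6, -59, -59, -59]
step 4 (PUSH 16): [-4, 6, -59, -59, -59, 16]
step 5 (PUSH -25): [-4, 6, -59, -59, -59, 16, -25]
step 6 (MUL): [-4, 6, -59, -59, -59, -400]

[-4, 6, -59, -59, -59, -400]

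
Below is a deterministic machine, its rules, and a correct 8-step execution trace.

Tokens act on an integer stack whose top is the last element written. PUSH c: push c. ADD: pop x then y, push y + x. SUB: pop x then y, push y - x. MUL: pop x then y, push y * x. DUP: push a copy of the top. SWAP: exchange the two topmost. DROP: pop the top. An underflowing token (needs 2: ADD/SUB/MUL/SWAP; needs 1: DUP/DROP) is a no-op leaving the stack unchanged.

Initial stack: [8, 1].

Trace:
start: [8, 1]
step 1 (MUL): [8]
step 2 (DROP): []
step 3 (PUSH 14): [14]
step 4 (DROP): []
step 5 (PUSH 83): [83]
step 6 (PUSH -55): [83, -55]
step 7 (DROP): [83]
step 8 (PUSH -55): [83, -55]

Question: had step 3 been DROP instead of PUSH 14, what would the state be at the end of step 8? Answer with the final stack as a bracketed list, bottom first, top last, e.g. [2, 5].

[83, -55]

(re-executing from step 3 with the substitution; state before step 3: [])
step 3 (DROP): []
step 4 (DROP): []
step 5 (PUSH 83): [83]
step 6 (PUSH -55): [83, -55]
step 7 (DROP): [83]
step 8 (PUSH -55): [83, -55]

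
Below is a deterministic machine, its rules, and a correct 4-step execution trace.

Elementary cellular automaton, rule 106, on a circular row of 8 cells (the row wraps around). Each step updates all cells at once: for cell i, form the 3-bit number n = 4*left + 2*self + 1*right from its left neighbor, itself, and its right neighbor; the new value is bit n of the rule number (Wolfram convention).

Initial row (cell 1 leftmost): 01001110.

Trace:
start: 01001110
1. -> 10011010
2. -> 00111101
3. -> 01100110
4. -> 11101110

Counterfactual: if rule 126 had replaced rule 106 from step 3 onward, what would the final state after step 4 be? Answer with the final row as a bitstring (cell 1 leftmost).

(re-executing steps 3..4 under rule 126; state before step 3: 00111101)
3. -> 11100111
4. -> 00111100

00111100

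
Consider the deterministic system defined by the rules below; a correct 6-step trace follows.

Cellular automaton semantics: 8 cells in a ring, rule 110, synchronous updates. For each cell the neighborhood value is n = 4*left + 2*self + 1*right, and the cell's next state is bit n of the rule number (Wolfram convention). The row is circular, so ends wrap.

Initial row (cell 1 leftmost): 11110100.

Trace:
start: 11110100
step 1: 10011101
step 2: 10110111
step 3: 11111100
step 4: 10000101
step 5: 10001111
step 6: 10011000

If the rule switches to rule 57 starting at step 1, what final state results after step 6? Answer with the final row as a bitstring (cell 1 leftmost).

10101010

(re-executing steps 1..6 under rule 57; state before step 1: 11110100)
step 1: 10001010
step 2: 01100101
step 3: 11010010
step 4: 10101001
step 5: 01010101
step 6: 10101010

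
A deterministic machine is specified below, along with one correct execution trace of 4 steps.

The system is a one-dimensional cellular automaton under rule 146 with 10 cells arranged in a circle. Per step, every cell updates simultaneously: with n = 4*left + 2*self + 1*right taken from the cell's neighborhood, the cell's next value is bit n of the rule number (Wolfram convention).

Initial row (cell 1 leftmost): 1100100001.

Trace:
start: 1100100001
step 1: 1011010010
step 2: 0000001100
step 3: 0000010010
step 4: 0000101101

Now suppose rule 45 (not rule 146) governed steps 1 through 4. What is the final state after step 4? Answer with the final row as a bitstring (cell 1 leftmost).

(re-executing steps 1..4 under rule 45; state before step 1: 1100100001)
step 1: 0000101101
step 2: 0110111011
step 3: 1101100110
step 4: 1011000101

1011000101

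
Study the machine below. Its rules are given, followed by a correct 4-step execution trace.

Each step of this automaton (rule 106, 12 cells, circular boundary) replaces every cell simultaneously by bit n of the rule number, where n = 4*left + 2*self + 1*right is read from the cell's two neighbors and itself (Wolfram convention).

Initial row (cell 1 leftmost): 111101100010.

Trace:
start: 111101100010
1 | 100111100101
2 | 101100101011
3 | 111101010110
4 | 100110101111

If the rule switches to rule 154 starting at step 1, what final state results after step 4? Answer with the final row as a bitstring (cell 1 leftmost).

011000101111

(re-executing steps 1..4 under rule 154; state before step 1: 111101100010)
1 | 111001010100
2 | 110110000011
3 | 100101000111
4 | 011000101111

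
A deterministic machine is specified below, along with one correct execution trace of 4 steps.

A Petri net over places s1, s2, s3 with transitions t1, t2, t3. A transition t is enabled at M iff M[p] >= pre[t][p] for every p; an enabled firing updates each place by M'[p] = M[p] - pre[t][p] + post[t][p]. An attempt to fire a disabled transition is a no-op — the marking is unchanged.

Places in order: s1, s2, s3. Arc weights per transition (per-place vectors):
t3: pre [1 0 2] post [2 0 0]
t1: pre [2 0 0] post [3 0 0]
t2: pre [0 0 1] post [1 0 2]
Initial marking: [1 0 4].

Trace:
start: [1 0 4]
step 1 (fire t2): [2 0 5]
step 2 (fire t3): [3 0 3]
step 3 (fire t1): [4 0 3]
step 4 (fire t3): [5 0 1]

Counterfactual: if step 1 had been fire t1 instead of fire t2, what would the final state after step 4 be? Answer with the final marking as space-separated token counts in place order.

(re-executing from step 1 with the substitution; state before step 1: [1 0 4])
step 1 (fire t1): [1 0 4]
step 2 (fire t3): [2 0 2]
step 3 (fire t1): [3 0 2]
step 4 (fire t3): [4 0 0]

4 0 0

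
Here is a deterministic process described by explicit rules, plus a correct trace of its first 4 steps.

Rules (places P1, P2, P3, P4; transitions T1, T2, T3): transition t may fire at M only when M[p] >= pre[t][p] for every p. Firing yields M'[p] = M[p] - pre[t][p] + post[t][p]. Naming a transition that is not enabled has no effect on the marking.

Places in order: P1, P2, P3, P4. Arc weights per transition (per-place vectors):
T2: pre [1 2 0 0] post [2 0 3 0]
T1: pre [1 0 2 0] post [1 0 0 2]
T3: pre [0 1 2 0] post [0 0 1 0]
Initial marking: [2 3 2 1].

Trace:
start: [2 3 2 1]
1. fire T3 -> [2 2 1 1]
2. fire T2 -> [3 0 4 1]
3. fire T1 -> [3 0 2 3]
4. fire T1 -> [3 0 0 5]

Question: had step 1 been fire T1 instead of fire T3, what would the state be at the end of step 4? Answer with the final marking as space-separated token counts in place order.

(re-executing from step 1 with the substitution; state before step 1: [2 3 2 1])
1. fire T1 -> [2 3 0 3]
2. fire T2 -> [3 1 3 3]
3. fire T1 -> [3 1 1 5]
4. fire T1 -> [3 1 1 5]

3 1 1 5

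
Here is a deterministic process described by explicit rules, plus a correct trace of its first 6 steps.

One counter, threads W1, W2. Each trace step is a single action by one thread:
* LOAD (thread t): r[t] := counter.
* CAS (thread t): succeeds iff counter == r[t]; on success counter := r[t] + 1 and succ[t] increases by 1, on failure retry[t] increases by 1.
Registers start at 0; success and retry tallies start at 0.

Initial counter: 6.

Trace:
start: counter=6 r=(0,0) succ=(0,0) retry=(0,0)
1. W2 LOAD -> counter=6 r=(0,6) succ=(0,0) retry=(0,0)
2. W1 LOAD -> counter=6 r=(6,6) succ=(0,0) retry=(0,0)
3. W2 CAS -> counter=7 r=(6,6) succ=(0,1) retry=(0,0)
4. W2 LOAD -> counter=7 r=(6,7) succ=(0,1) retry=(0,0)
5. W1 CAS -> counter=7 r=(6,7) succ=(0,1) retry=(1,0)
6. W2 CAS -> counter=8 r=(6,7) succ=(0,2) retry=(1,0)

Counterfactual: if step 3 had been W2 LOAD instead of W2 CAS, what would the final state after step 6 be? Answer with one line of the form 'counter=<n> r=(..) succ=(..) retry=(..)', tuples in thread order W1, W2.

(re-executing from step 3 with the substitution; state before step 3: counter=6 r=(6,6) succ=(0,0) retry=(0,0))
3. W2 LOAD -> counter=6 r=(6,6) succ=(0,0) retry=(0,0)
4. W2 LOAD -> counter=6 r=(6,6) succ=(0,0) retry=(0,0)
5. W1 CAS -> counter=7 r=(6,6) succ=(1,0) retry=(0,0)
6. W2 CAS -> counter=7 r=(6,6) succ=(1,0) retry=(0,1)

counter=7 r=(6,6) succ=(1,0) retry=(0,1)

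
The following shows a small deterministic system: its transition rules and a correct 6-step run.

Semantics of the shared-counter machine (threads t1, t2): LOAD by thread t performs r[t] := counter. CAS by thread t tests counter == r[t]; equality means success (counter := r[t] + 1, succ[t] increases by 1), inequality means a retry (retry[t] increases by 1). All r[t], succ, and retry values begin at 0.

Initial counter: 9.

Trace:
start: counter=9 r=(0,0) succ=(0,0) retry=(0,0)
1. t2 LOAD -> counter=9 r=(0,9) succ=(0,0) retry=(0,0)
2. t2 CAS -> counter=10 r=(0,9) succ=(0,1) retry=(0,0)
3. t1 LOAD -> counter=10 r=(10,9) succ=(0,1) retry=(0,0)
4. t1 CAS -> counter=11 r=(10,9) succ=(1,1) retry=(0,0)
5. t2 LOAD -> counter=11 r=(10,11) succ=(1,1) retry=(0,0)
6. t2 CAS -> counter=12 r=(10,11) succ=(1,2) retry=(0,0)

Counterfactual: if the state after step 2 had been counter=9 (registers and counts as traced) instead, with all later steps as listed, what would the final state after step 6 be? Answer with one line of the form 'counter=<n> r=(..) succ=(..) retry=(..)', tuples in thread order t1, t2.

counter=11 r=(9,10) succ=(1,2) retry=(0,0)

state after step 2 := counter=9 r=(0,9) succ=(0,1) retry=(0,0)
3. t1 LOAD -> counter=9 r=(9,9) succ=(0,1) retry=(0,0)
4. t1 CAS -> counter=10 r=(9,9) succ=(1,1) retry=(0,0)
5. t2 LOAD -> counter=10 r=(9,10) succ=(1,1) retry=(0,0)
6. t2 CAS -> counter=11 r=(9,10) succ=(1,2) retry=(0,0)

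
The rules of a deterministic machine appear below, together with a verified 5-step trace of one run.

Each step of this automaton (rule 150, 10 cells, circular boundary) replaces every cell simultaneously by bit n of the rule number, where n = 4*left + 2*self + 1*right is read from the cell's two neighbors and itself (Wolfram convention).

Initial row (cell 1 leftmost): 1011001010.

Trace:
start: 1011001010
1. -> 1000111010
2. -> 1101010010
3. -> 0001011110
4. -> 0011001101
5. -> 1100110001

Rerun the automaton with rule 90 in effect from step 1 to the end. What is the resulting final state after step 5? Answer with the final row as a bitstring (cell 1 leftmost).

1100001100

(re-executing steps 1..5 under rule 90; state before step 1: 1011001010)
1. -> 0011110000
2. -> 0110011000
3. -> 1111111100
4. -> 1000000111
5. -> 1100001100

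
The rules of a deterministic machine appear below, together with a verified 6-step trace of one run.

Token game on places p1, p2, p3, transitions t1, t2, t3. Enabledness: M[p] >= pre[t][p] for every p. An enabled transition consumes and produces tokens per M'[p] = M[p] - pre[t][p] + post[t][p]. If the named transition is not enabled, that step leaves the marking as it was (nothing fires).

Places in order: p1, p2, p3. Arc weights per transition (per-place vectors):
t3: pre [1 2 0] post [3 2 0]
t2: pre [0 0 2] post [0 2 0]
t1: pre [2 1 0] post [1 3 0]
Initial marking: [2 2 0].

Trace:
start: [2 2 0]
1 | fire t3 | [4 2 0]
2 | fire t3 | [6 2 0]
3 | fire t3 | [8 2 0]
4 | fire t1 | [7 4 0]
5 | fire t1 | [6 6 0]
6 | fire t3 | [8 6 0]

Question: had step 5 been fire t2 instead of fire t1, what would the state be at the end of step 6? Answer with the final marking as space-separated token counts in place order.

9 4 0

(re-executing from step 5 with the substitution; state before step 5: [7 4 0])
5 | fire t2 | [7 4 0]
6 | fire t3 | [9 4 0]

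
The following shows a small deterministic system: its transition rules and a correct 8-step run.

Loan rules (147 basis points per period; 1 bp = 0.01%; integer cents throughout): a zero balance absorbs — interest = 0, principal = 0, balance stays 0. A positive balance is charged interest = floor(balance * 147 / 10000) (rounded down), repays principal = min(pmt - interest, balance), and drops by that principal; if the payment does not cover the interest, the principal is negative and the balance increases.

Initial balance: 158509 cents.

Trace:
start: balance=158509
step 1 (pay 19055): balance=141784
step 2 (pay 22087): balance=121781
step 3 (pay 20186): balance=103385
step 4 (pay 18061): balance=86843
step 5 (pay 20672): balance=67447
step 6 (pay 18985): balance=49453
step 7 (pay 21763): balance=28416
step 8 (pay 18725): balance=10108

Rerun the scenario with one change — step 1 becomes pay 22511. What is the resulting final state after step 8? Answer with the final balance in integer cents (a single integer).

(re-executing from step 1 with the substitution; state before step 1: balance=158509)
step 1 (pay 22511): balance=138328
step 2 (pay 22087): balance=118274
step 3 (pay 20186): balance=99826
step 4 (pay 18061): balance=83232
step 5 (pay 20672): balance=63783
step 6 (pay 18985): balance=45735
step 7 (pay 21763): balance=24644
step 8 (pay 18725): balance=6281

6281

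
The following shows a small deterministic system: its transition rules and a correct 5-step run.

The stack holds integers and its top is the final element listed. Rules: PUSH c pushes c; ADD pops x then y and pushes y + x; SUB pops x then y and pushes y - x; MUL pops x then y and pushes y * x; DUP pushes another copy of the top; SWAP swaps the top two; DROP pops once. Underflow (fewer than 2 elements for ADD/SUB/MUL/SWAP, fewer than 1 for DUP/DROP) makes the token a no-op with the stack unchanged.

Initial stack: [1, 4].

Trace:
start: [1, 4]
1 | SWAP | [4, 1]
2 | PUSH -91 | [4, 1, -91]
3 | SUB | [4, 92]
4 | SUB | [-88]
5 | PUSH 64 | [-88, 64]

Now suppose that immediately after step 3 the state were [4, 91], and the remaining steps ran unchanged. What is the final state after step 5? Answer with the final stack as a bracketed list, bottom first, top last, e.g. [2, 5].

[-87, 64]

state after step 3 := [4, 91]
4 | SUB | [-87]
5 | PUSH 64 | [-87, 64]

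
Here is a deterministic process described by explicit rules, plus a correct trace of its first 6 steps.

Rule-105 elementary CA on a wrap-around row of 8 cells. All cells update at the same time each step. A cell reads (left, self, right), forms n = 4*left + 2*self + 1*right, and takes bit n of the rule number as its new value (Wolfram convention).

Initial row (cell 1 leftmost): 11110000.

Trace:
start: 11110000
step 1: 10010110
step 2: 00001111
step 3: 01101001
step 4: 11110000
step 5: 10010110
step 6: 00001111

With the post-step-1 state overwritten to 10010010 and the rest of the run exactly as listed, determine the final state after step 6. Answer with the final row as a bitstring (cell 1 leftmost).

00000001

state after step 1 := 10010010
step 2: 00000001
step 3: 01111100
step 4: 01000101
step 5: 10010010
step 6: 00000001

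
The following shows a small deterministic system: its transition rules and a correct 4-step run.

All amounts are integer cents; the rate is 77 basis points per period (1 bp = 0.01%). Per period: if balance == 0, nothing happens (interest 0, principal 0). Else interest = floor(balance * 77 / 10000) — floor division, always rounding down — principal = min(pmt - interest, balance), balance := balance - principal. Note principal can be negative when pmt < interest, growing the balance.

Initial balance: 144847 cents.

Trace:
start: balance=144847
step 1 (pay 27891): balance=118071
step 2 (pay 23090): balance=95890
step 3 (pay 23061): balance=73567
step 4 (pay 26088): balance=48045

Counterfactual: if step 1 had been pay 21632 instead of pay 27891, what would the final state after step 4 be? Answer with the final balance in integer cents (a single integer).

54449

(re-executing from step 1 with the substitution; state before step 1: balance=144847)
step 1 (pay 21632): balance=124330
step 2 (pay 23090): balance=102197
step 3 (pay 23061): balance=79922
step 4 (pay 26088): balance=54449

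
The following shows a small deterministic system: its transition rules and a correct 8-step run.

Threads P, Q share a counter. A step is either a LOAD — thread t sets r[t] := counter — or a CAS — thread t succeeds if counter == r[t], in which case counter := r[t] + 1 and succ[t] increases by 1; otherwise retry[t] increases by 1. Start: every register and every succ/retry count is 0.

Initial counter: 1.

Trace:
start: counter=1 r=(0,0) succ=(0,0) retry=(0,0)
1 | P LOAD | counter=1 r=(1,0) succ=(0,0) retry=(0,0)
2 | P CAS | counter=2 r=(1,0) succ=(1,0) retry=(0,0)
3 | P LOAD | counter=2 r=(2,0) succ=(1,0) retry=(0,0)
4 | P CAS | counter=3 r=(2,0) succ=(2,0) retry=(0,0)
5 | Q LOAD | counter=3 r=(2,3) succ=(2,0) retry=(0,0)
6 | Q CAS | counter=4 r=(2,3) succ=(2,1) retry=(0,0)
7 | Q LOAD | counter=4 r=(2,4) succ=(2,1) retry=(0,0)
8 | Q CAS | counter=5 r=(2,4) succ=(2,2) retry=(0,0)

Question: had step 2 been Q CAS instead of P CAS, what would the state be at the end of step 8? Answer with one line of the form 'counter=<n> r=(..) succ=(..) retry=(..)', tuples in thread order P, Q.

counter=4 r=(1,3) succ=(1,2) retry=(0,1)

(re-executing from step 2 with the substitution; state before step 2: counter=1 r=(1,0) succ=(0,0) retry=(0,0))
2 | Q CAS | counter=1 r=(1,0) succ=(0,0) retry=(0,1)
3 | P LOAD | counter=1 r=(1,0) succ=(0,0) retry=(0,1)
4 | P CAS | counter=2 r=(1,0) succ=(1,0) retry=(0,1)
5 | Q LOAD | counter=2 r=(1,2) succ=(1,0) retry=(0,1)
6 | Q CAS | counter=3 r=(1,2) succ=(1,1) retry=(0,1)
7 | Q LOAD | counter=3 r=(1,3) succ=(1,1) retry=(0,1)
8 | Q CAS | counter=4 r=(1,3) succ=(1,2) retry=(0,1)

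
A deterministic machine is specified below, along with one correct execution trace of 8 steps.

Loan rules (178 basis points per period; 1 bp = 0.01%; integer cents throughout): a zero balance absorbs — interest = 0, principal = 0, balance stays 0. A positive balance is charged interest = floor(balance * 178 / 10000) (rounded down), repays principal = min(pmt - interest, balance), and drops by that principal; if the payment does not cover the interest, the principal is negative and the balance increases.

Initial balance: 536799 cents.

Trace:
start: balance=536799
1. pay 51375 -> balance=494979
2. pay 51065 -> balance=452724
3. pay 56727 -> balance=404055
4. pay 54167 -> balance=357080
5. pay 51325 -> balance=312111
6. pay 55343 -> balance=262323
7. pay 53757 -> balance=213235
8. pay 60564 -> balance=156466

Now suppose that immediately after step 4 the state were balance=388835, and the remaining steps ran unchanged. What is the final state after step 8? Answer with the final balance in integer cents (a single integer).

190542

state after step 4 := balance=388835
5. pay 51325 -> balance=344431
6. pay 55343 -> balance=295218
7. pay 53757 -> balance=246715
8. pay 60564 -> balance=190542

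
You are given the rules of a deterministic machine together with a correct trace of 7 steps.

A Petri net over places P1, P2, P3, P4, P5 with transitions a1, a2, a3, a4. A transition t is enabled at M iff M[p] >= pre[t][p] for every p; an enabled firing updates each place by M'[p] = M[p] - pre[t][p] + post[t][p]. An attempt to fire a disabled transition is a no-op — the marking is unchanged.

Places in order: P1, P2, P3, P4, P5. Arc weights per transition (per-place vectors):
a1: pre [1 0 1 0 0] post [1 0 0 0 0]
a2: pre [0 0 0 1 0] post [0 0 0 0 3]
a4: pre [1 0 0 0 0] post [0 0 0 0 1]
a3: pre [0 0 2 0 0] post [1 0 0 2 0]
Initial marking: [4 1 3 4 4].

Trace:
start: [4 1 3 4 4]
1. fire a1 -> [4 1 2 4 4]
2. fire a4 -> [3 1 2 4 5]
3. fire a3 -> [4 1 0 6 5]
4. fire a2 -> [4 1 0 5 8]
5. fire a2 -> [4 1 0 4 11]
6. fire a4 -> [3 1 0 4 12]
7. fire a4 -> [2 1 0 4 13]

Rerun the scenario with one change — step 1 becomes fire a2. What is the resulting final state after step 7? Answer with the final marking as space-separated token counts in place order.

(re-executing from step 1 with the substitution; state before step 1: [4 1 3 4 4])
1. fire a2 -> [4 1 3 3 7]
2. fire a4 -> [3 1 3 3 8]
3. fire a3 -> [4 1 1 5 8]
4. fire a2 -> [4 1 1 4 11]
5. fire a2 -> [4 1 1 3 14]
6. fire a4 -> [3 1 1 3 15]
7. fire a4 -> [2 1 1 3 16]

2 1 1 3 16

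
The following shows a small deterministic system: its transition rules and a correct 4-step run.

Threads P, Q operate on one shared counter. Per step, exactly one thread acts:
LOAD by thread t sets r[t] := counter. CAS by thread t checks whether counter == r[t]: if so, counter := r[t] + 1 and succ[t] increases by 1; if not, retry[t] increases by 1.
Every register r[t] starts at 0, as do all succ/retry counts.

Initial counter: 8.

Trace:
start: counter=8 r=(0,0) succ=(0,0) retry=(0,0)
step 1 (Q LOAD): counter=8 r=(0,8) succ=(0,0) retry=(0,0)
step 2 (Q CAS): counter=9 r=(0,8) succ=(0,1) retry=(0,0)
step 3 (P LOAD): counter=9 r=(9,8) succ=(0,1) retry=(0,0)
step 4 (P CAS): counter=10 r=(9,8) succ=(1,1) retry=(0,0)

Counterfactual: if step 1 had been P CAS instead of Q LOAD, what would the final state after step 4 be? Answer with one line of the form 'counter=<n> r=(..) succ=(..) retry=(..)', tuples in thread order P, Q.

counter=9 r=(8,0) succ=(1,0) retry=(1,1)

(re-executing from step 1 with the substitution; state before step 1: counter=8 r=(0,0) succ=(0,0) retry=(0,0))
step 1 (P CAS): counter=8 r=(0,0) succ=(0,0) retry=(1,0)
step 2 (Q CAS): counter=8 r=(0,0) succ=(0,0) retry=(1,1)
step 3 (P LOAD): counter=8 r=(8,0) succ=(0,0) retry=(1,1)
step 4 (P CAS): counter=9 r=(8,0) succ=(1,0) retry=(1,1)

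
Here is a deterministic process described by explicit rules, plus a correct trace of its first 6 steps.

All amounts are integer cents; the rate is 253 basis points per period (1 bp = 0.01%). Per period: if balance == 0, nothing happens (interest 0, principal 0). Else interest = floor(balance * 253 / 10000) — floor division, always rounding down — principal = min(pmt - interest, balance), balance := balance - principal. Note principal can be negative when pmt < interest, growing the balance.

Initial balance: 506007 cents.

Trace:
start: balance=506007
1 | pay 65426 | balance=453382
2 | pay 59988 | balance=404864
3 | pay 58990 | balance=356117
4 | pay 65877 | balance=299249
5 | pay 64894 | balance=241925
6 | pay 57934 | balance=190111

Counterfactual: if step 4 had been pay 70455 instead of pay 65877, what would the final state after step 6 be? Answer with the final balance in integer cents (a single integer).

185299

(re-executing from step 4 with the substitution; state before step 4: balance=356117)
4 | pay 70455 | balance=294671
5 | pay 64894 | balance=237232
6 | pay 57934 | balance=185299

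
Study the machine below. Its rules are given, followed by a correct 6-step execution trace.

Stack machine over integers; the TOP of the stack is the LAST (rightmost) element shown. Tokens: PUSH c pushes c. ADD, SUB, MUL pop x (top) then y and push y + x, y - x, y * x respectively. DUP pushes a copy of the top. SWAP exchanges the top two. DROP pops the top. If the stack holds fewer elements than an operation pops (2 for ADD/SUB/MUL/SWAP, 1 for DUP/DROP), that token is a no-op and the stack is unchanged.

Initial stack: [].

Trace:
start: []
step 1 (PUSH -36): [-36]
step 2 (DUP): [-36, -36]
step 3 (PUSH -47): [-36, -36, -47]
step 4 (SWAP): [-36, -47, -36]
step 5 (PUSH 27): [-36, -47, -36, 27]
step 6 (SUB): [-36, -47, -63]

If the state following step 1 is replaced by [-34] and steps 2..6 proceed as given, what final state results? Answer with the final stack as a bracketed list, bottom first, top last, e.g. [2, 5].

state after step 1 := [-34]
step 2 (DUP): [-34, -34]
step 3 (PUSH -47): [-34, -34, -47]
step 4 (SWAP): [-34, -47, -34]
step 5 (PUSH 27): [-34, -47, -34, 27]
step 6 (SUB): [-34, -47, -61]

[-34, -47, -61]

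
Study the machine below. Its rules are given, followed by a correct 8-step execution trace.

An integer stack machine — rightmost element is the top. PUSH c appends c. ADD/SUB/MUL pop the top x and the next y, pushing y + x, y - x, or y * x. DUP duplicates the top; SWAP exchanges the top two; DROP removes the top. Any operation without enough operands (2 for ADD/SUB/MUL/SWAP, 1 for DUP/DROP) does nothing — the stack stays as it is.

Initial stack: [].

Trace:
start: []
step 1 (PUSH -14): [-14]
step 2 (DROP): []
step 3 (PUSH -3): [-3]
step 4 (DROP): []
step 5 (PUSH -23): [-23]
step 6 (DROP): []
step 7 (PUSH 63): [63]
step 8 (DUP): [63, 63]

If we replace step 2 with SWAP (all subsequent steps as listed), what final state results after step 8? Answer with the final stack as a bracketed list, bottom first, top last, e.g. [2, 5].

[-14, 63, 63]

(re-executing from step 2 with the substitution; state before step 2: [-14])
step 2 (SWAP): [-14]
step 3 (PUSH -3): [-14, -3]
step 4 (DROP): [-14]
step 5 (PUSH -23): [-14, -23]
step 6 (DROP): [-14]
step 7 (PUSH 63): [-14, 63]
step 8 (DUP): [-14, 63, 63]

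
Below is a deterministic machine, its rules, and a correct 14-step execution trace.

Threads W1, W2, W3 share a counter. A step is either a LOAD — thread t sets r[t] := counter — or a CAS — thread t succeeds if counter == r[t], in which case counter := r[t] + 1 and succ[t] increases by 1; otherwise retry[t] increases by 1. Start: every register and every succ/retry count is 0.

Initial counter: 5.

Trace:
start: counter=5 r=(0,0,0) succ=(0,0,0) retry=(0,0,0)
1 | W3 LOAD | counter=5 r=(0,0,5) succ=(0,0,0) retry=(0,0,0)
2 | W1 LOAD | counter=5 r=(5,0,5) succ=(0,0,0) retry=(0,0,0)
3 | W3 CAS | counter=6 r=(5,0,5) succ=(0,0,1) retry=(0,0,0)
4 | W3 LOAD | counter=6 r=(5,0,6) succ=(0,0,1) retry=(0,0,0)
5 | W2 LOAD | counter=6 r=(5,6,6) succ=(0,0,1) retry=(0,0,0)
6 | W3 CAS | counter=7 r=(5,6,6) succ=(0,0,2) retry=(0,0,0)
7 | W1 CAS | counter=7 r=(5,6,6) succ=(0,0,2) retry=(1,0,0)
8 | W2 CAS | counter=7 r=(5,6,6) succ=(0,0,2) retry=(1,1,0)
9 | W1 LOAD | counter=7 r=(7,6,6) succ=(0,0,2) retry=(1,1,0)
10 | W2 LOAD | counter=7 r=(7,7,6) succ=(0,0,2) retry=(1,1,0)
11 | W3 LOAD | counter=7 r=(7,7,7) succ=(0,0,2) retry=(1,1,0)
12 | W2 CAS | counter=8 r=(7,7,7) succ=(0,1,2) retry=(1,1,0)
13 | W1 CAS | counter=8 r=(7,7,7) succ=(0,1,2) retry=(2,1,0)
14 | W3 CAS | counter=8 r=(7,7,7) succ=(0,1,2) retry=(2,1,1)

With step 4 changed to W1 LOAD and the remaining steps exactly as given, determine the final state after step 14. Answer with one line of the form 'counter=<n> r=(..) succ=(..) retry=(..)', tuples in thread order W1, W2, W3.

(re-executing from step 4 with the substitution; state before step 4: counter=6 r=(5,0,5) succ=(0,0,1) retry=(0,0,0))
4 | W1 LOAD | counter=6 r=(6,0,5) succ=(0,0,1) retry=(0,0,0)
5 | W2 LOAD | counter=6 r=(6,6,5) succ=(0,0,1) retry=(0,0,0)
6 | W3 CAS | counter=6 r=(6,6,5) succ=(0,0,1) retry=(0,0,1)
7 | W1 CAS | counter=7 r=(6,6,5) succ=(1,0,1) retry=(0,0,1)
8 | W2 CAS | counter=7 r=(6,6,5) succ=(1,0,1) retry=(0,1,1)
9 | W1 LOAD | counter=7 r=(7,6,5) succ=(1,0,1) retry=(0,1,1)
10 | W2 LOAD | counter=7 r=(7,7,5) succ=(1,0,1) retry=(0,1,1)
11 | W3 LOAD | counter=7 r=(7,7,7) succ=(1,0,1) retry=(0,1,1)
12 | W2 CAS | counter=8 r=(7,7,7) succ=(1,1,1) retry=(0,1,1)
13 | W1 CAS | counter=8 r=(7,7,7) succ=(1,1,1) retry=(1,1,1)
14 | W3 CAS | counter=8 r=(7,7,7) succ=(1,1,1) retry=(1,1,2)

counter=8 r=(7,7,7) succ=(1,1,1) retry=(1,1,2)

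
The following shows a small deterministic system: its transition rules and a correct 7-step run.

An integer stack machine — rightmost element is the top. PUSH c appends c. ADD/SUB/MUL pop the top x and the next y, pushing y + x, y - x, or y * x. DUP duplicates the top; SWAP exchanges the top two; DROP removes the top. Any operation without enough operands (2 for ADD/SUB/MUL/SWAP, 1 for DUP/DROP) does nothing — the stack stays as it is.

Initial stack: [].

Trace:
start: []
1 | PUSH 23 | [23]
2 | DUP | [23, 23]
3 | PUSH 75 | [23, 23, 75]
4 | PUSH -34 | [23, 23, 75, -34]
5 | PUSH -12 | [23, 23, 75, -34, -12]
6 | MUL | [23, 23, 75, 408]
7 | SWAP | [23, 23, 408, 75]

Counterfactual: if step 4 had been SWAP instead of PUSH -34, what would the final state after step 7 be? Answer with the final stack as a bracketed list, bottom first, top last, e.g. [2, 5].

(re-executing from step 4 with the substitution; state before step 4: [23, 23, 75])
4 | SWAP | [23, 75, 23]
5 | PUSH -12 | [23, 75, 23, -12]
6 | MUL | [23, 75, -276]
7 | SWAP | [23, -276, 75]

[23, -276, 75]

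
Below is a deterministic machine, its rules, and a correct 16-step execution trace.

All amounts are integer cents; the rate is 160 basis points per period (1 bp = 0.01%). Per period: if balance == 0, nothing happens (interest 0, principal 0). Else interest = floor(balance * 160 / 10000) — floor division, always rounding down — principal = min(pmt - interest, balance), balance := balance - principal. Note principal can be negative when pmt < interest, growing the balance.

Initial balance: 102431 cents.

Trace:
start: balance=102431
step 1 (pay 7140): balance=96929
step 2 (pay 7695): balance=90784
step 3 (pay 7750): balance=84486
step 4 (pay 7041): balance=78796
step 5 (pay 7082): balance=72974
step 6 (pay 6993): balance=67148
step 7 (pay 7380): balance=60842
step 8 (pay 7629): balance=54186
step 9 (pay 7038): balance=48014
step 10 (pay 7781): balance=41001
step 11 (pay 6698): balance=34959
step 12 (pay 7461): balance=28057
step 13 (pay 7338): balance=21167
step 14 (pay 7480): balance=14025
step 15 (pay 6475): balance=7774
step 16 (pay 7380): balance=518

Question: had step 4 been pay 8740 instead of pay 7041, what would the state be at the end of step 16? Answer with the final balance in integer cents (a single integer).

(re-executing from step 4 with the substitution; state before step 4: balance=84486)
step 4 (pay 8740): balance=77097
step 5 (pay 7082): balance=71248
step 6 (pay 6993): balance=65394
step 7 (pay 7380): balance=59060
step 8 (pay 7629): balance=52375
step 9 (pay 7038): balance=46175
step 10 (pay 7781): balance=39132
step 11 (pay 6698): balance=33060
step 12 (pay 7461): balance=26127
step 13 (pay 7338): balance=19207
step 14 (pay 7480): balance=12034
step 15 (pay 6475): balance=5751
step 16 (pay 7380): balance=0

0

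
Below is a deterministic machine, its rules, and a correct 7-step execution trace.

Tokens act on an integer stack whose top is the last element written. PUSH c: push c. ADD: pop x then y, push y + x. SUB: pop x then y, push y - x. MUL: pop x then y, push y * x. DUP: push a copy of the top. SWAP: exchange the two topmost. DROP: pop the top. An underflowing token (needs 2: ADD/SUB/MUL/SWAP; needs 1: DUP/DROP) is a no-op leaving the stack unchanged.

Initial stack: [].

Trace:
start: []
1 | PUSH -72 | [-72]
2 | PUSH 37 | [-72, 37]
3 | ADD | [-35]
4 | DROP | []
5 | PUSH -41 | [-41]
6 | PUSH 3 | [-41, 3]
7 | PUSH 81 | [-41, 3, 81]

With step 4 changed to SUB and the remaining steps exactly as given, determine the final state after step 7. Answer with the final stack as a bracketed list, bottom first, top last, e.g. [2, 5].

[-35, -41, 3, 81]

(re-executing from step 4 with the substitution; state before step 4: [-35])
4 | SUB | [-35]
5 | PUSH -41 | [-35, -41]
6 | PUSH 3 | [-35, -41, 3]
7 | PUSH 81 | [-35, -41, 3, 81]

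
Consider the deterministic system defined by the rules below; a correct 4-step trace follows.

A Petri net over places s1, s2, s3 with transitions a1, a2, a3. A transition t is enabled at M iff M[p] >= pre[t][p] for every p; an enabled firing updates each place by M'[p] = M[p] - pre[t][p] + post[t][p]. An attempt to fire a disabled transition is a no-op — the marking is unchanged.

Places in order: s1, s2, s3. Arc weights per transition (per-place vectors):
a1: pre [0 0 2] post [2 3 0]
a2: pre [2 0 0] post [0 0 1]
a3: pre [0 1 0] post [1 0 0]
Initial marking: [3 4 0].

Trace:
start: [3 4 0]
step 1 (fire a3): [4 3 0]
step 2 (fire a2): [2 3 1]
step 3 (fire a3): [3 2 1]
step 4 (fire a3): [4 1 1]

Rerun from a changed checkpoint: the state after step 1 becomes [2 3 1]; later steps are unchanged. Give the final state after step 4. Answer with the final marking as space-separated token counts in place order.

state after step 1 := [2 3 1]
step 2 (fire a2): [0 3 2]
step 3 (fire a3): [1 2 2]
step 4 (fire a3): [2 1 2]

2 1 2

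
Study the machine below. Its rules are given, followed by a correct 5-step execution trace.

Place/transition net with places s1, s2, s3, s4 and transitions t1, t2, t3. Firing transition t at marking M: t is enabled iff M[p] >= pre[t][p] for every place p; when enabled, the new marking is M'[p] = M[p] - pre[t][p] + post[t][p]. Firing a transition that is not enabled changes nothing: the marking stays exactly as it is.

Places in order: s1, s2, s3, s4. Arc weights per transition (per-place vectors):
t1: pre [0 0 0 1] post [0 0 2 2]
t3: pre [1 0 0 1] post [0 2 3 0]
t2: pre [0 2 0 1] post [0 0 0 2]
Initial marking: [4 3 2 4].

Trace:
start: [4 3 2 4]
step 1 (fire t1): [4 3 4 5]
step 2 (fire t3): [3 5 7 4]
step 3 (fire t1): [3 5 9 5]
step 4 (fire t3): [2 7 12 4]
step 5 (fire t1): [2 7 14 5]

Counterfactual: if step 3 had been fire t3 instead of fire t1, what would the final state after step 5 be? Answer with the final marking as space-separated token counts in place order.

1 9 15 3

(re-executing from step 3 with the substitution; state before step 3: [3 5 7 4])
step 3 (fire t3): [2 7 10 3]
step 4 (fire t3): [1 9 13 2]
step 5 (fire t1): [1 9 15 3]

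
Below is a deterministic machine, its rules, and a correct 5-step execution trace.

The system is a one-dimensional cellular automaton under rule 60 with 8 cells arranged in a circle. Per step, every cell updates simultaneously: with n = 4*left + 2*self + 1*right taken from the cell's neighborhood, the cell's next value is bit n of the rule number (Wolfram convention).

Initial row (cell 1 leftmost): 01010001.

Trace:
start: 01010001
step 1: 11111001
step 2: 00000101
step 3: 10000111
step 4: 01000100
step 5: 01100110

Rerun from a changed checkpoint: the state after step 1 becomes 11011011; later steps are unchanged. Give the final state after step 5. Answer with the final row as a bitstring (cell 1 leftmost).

01100110

state after step 1 := 11011011
step 2: 00110110
step 3: 00101101
step 4: 10111011
step 5: 01100110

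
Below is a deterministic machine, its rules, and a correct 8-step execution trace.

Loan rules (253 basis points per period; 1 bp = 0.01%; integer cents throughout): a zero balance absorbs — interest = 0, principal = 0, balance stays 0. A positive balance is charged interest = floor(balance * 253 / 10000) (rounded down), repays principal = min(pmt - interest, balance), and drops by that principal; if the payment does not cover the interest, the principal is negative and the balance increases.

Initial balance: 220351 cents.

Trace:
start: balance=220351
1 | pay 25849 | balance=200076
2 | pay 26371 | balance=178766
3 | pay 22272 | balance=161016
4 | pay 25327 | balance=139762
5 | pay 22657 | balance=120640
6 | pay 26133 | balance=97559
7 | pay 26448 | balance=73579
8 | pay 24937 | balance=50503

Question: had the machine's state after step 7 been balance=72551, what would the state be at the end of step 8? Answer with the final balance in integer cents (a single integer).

49449

state after step 7 := balance=72551
8 | pay 24937 | balance=49449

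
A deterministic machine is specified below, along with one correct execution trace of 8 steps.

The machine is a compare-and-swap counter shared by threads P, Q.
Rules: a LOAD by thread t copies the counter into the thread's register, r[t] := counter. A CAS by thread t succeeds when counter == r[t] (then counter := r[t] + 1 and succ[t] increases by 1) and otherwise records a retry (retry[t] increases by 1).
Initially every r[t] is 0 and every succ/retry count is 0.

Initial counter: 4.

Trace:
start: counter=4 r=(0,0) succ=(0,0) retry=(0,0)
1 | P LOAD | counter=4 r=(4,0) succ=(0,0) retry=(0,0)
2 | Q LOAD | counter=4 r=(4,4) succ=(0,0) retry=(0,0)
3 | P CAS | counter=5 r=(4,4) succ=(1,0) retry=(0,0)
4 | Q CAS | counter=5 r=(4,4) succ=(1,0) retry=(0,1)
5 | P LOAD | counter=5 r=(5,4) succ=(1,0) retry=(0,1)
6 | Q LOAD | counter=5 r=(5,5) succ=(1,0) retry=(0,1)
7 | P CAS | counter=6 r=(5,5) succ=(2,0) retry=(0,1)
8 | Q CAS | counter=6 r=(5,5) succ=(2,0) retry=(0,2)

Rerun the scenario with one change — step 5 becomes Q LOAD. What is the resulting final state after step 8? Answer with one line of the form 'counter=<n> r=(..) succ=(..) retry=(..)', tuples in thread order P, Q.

(re-executing from step 5 with the substitution; state before step 5: counter=5 r=(4,4) succ=(1,0) retry=(0,1))
5 | Q LOAD | counter=5 r=(4,5) succ=(1,0) retry=(0,1)
6 | Q LOAD | counter=5 r=(4,5) succ=(1,0) retry=(0,1)
7 | P CAS | counter=5 r=(4,5) succ=(1,0) retry=(1,1)
8 | Q CAS | counter=6 r=(4,5) succ=(1,1) retry=(1,1)

counter=6 r=(4,5) succ=(1,1) retry=(1,1)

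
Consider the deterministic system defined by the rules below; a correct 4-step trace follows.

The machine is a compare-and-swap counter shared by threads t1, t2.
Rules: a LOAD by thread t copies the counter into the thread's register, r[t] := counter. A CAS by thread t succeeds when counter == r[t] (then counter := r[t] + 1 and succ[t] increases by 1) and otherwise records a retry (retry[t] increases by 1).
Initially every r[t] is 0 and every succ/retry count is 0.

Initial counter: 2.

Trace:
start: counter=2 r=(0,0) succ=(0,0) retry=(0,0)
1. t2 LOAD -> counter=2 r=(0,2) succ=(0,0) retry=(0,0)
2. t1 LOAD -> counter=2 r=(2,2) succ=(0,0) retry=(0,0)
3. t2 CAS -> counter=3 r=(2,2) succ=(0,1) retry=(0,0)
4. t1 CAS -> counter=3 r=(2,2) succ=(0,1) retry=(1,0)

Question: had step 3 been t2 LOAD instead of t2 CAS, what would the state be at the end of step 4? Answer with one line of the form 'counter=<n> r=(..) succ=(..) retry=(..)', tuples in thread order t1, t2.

(re-executing from step 3 with the substitution; state before step 3: counter=2 r=(2,2) succ=(0,0) retry=(0,0))
3. t2 LOAD -> counter=2 r=(2,2) succ=(0,0) retry=(0,0)
4. t1 CAS -> counter=3 r=(2,2) succ=(1,0) retry=(0,0)

counter=3 r=(2,2) succ=(1,0) retry=(0,0)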